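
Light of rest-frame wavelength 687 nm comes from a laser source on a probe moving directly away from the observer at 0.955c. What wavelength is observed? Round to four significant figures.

4528 nm

Relativistic Doppler for wavelength: λ_obs = λ_src · √((1+β)/(1−β)).
With β = 0.955: factor = √(1.955/0.045) = 6.5912.
λ_obs = 687 × 6.5912 = 4528 nm.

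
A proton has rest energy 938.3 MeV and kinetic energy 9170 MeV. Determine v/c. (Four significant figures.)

0.9957

γ = 1 + K/(mc²) = 1 + 9170/938.3 = 10.773.
β = √(1 − 1/γ²) = √(1 − 0.00861642) = √0.99138358 = 0.9957.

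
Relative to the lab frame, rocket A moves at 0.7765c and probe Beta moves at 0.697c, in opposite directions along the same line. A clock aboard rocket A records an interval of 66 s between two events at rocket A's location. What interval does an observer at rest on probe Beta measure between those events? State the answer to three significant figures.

The velocity of rocket A relative to probe Beta is (0.7765 + 0.697)c / (1 + 0.7765×0.697) = 0.95606c; relative speed 0.95606c.
γ for this relative speed: γ = 1/√(1 − 0.914051) = 3.411.
Rocket A's interval is proper; time dilation gives Δt_B = γΔτ = 3.411 × 66 s = 225 s.

225 s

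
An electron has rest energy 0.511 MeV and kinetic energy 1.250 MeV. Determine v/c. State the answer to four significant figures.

γ = 1 + K/(mc²) = 1 + 1.250/0.511 = 3.4462.
β = √(1 − 1/γ²) = √(1 − 0.0842013) = √0.9157987 = 0.9570.

0.9570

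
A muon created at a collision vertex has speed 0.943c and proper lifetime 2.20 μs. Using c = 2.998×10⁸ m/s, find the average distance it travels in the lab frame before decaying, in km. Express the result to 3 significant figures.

1.87 km

γ = 1/√(1 − β²) = 1/√(1 − 0.889249) = 1/√0.110751 = 1/0.332793 = 3.0049.
Lab-frame lifetime: Δt = γτ = 3.0049 × 2.20 μs = 6.6108 μs.
Distance: d = vΔt = 0.943 × 2.998×10⁸ m/s × 6.6108×10^-6 s = 1870 m = 1.87 km.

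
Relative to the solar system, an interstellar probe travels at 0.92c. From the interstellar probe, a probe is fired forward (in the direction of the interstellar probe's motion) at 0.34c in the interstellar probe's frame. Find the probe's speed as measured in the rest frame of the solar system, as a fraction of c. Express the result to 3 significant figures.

0.960c

In units of c, u = (u' + v)/(1 + u'v) with u' = 0.34 and v = 0.92.
Numerator: 0.34 + 0.92 = 1.26. Denominator: 1 + (0.34)(0.92) = 1.3128.
u = 1.26/1.3128 = 0.95978, so the speed is 0.960c.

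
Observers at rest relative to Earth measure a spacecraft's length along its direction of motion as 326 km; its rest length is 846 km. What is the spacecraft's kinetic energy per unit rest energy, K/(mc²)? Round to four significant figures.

Length contraction gives γ = L₀/L = 846/326 = 2.59509.
K/(mc²) = γ − 1 = 2.59509 − 1 = 1.595.

1.595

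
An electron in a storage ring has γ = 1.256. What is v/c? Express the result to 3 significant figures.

β = √(1 − 1/γ²) = √(1 − 1/1.577536) = √0.3661 = 0.605.

0.605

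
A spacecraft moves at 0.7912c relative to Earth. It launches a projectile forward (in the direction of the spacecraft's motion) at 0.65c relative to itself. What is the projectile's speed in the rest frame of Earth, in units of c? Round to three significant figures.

In units of c, u = (u' + v)/(1 + u'v) with u' = 0.65 and v = 0.7912.
Numerator: 0.65 + 0.7912 = 1.4412. Denominator: 1 + (0.65)(0.7912) = 1.51428.
u = 1.4412/1.51428 = 0.95174, so the speed is 0.952c.

0.952c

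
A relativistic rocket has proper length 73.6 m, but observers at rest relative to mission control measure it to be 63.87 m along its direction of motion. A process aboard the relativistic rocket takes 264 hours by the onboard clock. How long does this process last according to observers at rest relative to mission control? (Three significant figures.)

304 hours

From L = L₀/γ: γ = 73.6/63.87 = 1.15234.
The same γ dilates the second interval: 1.15234 × 264 hours = 304 hours.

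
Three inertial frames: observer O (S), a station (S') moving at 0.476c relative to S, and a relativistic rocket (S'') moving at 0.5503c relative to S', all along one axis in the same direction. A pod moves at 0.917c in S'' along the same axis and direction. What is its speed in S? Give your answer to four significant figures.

First combine the pod and relativistic rocket (S''→S'): u₁ = (0.917 + 0.5503)/(1 + 0.917×0.5503) = 1.4673/1.5046251 = 0.97519.
Then combine with the station (S'→S): u = (0.97519 + 0.476)/(1 + 0.97519×0.476) = 1.45119/1.46419044 = 0.99112.

0.9911c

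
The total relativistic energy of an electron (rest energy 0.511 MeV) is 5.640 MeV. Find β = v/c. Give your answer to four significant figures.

Total energy E = γmc² gives γ = 5.640/0.511 = 11.037.
Hence β = √(1 − 1/γ²) = √(1 − 0.00820914) = √0.99179086 = 0.9959.

0.9959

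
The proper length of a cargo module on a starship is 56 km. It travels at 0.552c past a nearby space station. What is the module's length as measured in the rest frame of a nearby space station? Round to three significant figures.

With β = 0.552, γ = 1/√(1 − 0.552²) = 1/√0.695296 = 1.1993.
Along the direction of motion the measured length is L₀/γ = 56/1.1993 = 46.7 km.

46.7 km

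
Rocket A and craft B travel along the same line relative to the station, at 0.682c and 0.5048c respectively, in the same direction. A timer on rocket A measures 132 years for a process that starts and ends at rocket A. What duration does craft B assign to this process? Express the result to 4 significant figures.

Speed of rocket A in craft B's frame: u = (v_A − v_B)/(1 − v_A v_B/c²) = (0.682 − 0.5048)/(1 − 0.682×0.5048) = 0.1772/0.6557264 = 0.27023; |u| = 0.27023c.
γ for this relative speed: γ = 1/√(1 − 0.0730243) = 1.0386.
Rocket A's interval is proper; time dilation gives Δt_B = γΔτ = 1.0386 × 132 years = 137.1 years.

137.1 years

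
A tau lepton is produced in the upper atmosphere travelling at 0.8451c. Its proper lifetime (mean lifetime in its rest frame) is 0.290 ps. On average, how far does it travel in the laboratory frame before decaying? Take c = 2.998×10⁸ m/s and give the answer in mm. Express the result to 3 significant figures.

0.137 mm

Lorentz factor: γ = (1 − 0.71419401)^(−1/2) = 1.8705.
Lab-frame lifetime: Δt = γτ = 1.8705 × 0.290 ps = 0.54244 ps.
Distance: d = vΔt = 0.8451 × 2.998×10⁸ m/s × 5.4244×10^-13 s = 1.37×10^-4 m = 0.137 mm.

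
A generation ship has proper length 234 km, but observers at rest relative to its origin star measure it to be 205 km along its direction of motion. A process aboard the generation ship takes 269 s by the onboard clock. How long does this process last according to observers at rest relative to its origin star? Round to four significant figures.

307.1 s

γ = L₀/L = 234/205 = 1.14146.
The same γ dilates the second interval: 1.14146 × 269 s = 307.1 s.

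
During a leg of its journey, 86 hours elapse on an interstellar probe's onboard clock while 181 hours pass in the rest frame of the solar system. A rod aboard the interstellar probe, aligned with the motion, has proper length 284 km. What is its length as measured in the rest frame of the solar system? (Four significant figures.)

From Δt = γΔτ: γ = 181/86 = 2.10465.
L = L₀/γ = 284/2.10465 = 134.9 km.

134.9 km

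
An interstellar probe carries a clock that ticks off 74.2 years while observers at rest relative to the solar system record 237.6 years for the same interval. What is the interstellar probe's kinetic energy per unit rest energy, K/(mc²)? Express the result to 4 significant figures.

2.202

γ = Δt/Δτ = 237.6/74.2 = 3.20216.
K/(mc²) = γ − 1 = 3.20216 − 1 = 2.202.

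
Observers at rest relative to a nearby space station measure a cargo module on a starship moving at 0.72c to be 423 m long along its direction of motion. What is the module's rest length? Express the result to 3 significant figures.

610 m

γ = 1/√(1 − β²) = 1/√(1 − 0.5184) = 1/√0.4816 = 1/0.693974 = 1.441.
Proper length: L₀ = γ·L = 1.441 × 423 = 610 m.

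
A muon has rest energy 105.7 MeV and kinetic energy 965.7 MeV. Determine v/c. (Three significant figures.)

K = (γ−1)mc², so γ = 1 + 965.7/105.7 = 10.136.
Then v/c = √(1 − γ⁻²) = √(1 − 0.00973345) = √0.99026655 = 0.995.

0.995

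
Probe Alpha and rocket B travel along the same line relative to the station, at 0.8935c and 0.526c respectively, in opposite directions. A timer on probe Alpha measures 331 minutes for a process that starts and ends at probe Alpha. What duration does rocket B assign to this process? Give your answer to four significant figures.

Transform probe Alpha's velocity into rocket B's frame: (0.8935 + 0.526)/(1 + 0.8935·0.526) = 1.4195/1.469981, so the relative speed is 0.96566c.
At |u| = 0.96566c, γ = (1 − 0.932499)^(−1/2) = 3.849.
The clock on probe Alpha records proper time, so rocket B measures Δt = γΔτ = 3.849 × 331 = 1274 minutes.

1274 minutes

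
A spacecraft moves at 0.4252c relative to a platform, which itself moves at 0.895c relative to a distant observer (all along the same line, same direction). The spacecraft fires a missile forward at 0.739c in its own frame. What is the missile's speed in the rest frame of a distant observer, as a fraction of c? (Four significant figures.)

0.9933c

First combine the missile and spacecraft (S''→S'): u₁ = (0.739 + 0.4252)/(1 + 0.739×0.4252) = 1.1642/1.3142228 = 0.88585.
Then combine with the platform (S'→S): u = (0.88585 + 0.895)/(1 + 0.88585×0.895) = 1.78085/1.79283575 = 0.99331.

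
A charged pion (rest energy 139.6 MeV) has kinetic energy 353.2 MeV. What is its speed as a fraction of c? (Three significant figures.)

0.959c

γ = 1 + K/(mc²) = 1 + 353.2/139.6 = 3.5301.
β = √(1 − 1/γ²) = √(1 − 0.0802465) = √0.9197535 = 0.959.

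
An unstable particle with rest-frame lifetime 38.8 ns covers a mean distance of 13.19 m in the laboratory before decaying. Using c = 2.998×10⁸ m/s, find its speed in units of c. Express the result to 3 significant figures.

Let x = d/(cτ) = 13.19 m / (2.998×10⁸ m/s × 3.880×10^-8 s) = 1.1339. Since d = βγcτ, x = βγ = β/√(1−β²).
Solving: β² = x²/(1+x²) = 1.28573/2.28573 = 0.562503, so β = 0.750.

0.750c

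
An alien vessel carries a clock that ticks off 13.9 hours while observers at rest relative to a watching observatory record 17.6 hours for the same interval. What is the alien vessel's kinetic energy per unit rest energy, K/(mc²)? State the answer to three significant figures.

0.266

The time-dilation ratio gives γ = 17.6/13.9 = 1.26619.
Since K = (γ−1)mc², K/(mc²) = 1.26619 − 1 = 0.266.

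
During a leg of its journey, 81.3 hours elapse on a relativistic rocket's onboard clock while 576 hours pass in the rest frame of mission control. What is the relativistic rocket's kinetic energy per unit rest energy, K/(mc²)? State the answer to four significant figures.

6.085

The time-dilation ratio gives γ = 576/81.3 = 7.08487.
Since K = (γ−1)mc², K/(mc²) = 7.08487 − 1 = 6.085.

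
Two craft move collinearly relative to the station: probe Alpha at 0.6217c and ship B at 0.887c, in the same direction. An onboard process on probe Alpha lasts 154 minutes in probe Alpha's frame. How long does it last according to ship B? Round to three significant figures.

Speed of probe Alpha in ship B's frame: u = (v_A − v_B)/(1 − v_A v_B/c²) = (0.6217 − 0.887)/(1 − 0.6217×0.887) = −0.2653/0.4485521 = −0.59146; |u| = 0.59146c.
At |u| = 0.59146c, γ = (1 − 0.349825)^(−1/2) = 1.2402.
The clock on probe Alpha records proper time, so ship B measures Δt = γΔτ = 1.2402 × 154 = 191 minutes.

191 minutes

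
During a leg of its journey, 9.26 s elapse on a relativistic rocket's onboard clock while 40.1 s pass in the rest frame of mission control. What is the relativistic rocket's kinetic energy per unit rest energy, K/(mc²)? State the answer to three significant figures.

From Δt = γΔτ: γ = 40.1/9.26 = 4.33045.
K/(mc²) = γ − 1 = 4.33045 − 1 = 3.33.

3.33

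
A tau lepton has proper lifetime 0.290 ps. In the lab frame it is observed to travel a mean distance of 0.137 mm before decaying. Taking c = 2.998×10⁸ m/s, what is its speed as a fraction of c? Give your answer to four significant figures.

Lab distance = (lab lifetime)·v = γτ·βc, so βγ = d/(cτ) = 1.370×10^-4/(2.998×10⁸ × 2.900×10^-13) = 1.5758.
With βγ = 1.5758: γ² = 1 + (βγ)² = 3.48315, and β = (βγ)/γ = 1.5758/1.86632 = 0.8443.

0.8443c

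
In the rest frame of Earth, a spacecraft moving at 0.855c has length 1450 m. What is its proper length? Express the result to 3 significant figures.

γ = 1/√(1 − β²) = 1/√(1 − 0.731025) = 1/√0.268975 = 1/0.518628 = 1.9282.
Proper length: L₀ = γ·L = 1.9282 × 1450 = 2800 m.

2800 m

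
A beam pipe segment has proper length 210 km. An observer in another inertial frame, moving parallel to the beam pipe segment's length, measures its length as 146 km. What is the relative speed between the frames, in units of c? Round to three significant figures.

Length contraction gives γ = L₀/L = 210/146 = 1.4384.
β = √(1 − 1/γ²) = √0.516673 = 0.719.

0.719c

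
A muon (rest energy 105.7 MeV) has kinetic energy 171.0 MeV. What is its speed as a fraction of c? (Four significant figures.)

0.9242c

γ = 1 + K/(mc²) = 1 + 171.0/105.7 = 2.6178.
β = √(1 − 1/γ²) = √(1 − 0.145924) = √0.854076 = 0.9242.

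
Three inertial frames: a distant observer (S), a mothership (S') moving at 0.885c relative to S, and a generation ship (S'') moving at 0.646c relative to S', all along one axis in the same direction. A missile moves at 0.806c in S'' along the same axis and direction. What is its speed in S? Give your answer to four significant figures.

0.9972c

First combine the missile and generation ship (S''→S'): u₁ = (0.806 + 0.646)/(1 + 0.806×0.646) = 1.452/1.520676 = 0.95484.
Then combine with the mothership (S'→S): u = (0.95484 + 0.885)/(1 + 0.95484×0.885) = 1.83984/1.8450334 = 0.99719.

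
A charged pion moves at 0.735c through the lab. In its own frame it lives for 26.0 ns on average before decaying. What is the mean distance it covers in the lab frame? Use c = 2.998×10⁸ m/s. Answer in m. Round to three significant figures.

With β = 0.735, γ = 1/√(1 − 0.735²) = 1/√0.459775 = 1.4748.
Lab-frame lifetime: Δt = γτ = 1.4748 × 26.0 ns = 38.345 ns.
Distance: d = vΔt = 0.735 × 2.998×10⁸ m/s × 3.8345×10^-8 s = 8.45 m.

8.45 m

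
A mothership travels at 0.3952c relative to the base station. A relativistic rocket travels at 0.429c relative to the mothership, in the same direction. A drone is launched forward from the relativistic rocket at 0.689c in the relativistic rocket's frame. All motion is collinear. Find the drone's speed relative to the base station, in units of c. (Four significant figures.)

0.9382c

Apply u = (u'+v)/(1+u'v) twice. Drone in the mothership frame: (0.689+0.429)/(1+0.689·0.429) = 1.118/1.295581 = 0.86293c.
That velocity, transformed to the rest frame of the base station: (0.86293+0.3952)/(1+0.86293·0.3952) = 1.25813/1.341029936 = 0.93818c.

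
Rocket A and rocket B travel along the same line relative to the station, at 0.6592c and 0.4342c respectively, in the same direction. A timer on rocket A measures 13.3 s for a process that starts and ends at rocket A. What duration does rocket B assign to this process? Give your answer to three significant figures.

14.0 s

Speed of rocket A in rocket B's frame: u = (v_A − v_B)/(1 − v_A v_B/c²) = (0.6592 − 0.4342)/(1 − 0.6592×0.4342) = 0.225/0.71377536 = 0.31523; |u| = 0.31523c.
At |u| = 0.31523c, γ = (1 − 0.09937)^(−1/2) = 1.0537.
Rocket A's interval is proper; time dilation gives Δt_B = γΔτ = 1.0537 × 13.3 s = 14.0 s.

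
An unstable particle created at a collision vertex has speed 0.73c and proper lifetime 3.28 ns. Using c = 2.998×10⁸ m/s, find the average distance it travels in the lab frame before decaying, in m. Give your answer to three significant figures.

γ = 1/√(1 − β²) = 1/√(1 − 0.5329) = 1/√0.4671 = 1/0.683447 = 1.4632.
Lab-frame lifetime: Δt = γτ = 1.4632 × 3.28 ns = 4.7993 ns.
Distance: d = vΔt = 0.73 × 2.998×10⁸ m/s × 4.7993×10^-9 s = 1.05 m.

1.05 m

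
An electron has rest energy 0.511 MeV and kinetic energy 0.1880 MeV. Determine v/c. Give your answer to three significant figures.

0.682

K = (γ−1)mc², so γ = 1 + 0.1880/0.511 = 1.3679.
Then v/c = √(1 − γ⁻²) = √(1 − 0.534431) = √0.465569 = 0.682.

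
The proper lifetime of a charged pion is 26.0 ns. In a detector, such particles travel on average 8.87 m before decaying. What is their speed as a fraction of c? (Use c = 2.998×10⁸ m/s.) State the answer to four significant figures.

Lab distance = (lab lifetime)·v = γτ·βc, so βγ = d/(cτ) = 8.870/(2.998×10⁸ × 2.600×10^-8) = 1.1379.
With βγ = 1.1379: γ² = 1 + (βγ)² = 2.29482, and β = (βγ)/γ = 1.1379/1.51487 = 0.7512.

0.7512c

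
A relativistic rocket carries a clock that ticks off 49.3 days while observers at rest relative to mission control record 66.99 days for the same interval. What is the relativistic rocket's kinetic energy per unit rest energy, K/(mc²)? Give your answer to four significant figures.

γ = Δt/Δτ = 66.99/49.3 = 1.35882.
Since K = (γ−1)mc², K/(mc²) = 1.35882 − 1 = 0.3588.

0.3588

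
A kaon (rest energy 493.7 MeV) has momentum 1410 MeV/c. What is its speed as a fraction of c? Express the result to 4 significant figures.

0.9438c

pc/(mc²) = 1410/493.7 = 2.856 = βγ = β/√(1−β²).
So β² = x²/(1 + x²) with x = 2.856: x² = 8.15674, β² = 8.15674/9.15674 = 0.890791, β = 0.9438.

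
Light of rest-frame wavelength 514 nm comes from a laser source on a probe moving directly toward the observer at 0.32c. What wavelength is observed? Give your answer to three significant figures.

Relativistic Doppler for wavelength: λ_obs = λ_src · √((1−β)/(1+β)).
With β = 0.32: factor = √(0.68/1.32) = 0.71774.
λ_obs = 514 × 0.71774 = 369 nm.

369 nm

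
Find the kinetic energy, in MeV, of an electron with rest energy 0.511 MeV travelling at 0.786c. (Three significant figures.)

0.316 MeV

With β = 0.786, γ = 1/√(1 − 0.786²) = 1/√0.382204 = 1.61753.
Kinetic energy: K = (γ − 1)mc² = (1.61753 − 1) × 0.511 MeV = 0.61753 × 0.511 = 0.316 MeV.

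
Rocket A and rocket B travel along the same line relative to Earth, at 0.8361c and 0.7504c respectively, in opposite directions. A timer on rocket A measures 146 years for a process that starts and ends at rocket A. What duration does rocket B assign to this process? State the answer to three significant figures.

655 years

Speed of rocket A in rocket B's frame: u = (v_A + v_B)/(1 + v_A v_B/c²) = (0.8361 + 0.7504)/(1 + 0.8361×0.7504) = 1.5865/1.62740944 = 0.97486; |u| = 0.97486c.
At |u| = 0.97486c, γ = (1 − 0.950352)^(−1/2) = 4.488.
The clock on rocket A records proper time, so rocket B measures Δt = γΔτ = 4.488 × 146 = 655 years.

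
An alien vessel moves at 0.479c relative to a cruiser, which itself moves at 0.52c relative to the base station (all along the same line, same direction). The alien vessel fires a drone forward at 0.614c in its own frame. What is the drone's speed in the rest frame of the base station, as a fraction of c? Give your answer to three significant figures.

0.948c

First combine the drone and alien vessel (S''→S'): u₁ = (0.614 + 0.479)/(1 + 0.614×0.479) = 1.093/1.294106 = 0.8446.
Then combine with the cruiser (S'→S): u = (0.8446 + 0.52)/(1 + 0.8446×0.52) = 1.3646/1.439192 = 0.94817.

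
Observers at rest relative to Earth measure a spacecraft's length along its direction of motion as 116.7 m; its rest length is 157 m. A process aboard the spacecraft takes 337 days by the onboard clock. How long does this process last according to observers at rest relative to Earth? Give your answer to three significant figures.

453 days

γ = L₀/L = 157/116.7 = 1.34533.
Δt = γΔτ = 1.34533 × 337 = 453 days.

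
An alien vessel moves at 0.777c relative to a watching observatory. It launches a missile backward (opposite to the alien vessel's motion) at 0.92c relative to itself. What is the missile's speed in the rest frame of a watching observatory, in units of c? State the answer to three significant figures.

0.501c

Relativistic velocity addition: u = (u' + v)/(1 + u'v/c²), with u' = −0.92c and v = 0.777c.
Numerator: −0.92 + 0.777 = −0.143. Denominator: 1 + (−0.92)(0.777) = 0.28516.
u = −0.143/0.28516 = −0.50147, so the speed is 0.501c.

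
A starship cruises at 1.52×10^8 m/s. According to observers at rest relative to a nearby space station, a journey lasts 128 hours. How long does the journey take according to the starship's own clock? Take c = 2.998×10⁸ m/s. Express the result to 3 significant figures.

110 hours

β = v/c = (1.52×10^8 m/s)/(2.998×10⁸ m/s) = 0.507005.
γ = 1/√(1 − β²) = 1/√(1 − 0.2570541) = 1/√0.7429459 = 1/0.861943 = 1.1602.
The moving clock records proper time: Δτ = Δt/γ = 128/1.1602 = 110 hours.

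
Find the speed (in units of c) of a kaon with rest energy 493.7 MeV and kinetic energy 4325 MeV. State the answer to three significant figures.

0.995c

γ = 1 + K/(mc²) = 1 + 4325/493.7 = 9.7604.
β = √(1 − 1/γ²) = √(1 − 0.010497) = √0.989503 = 0.995.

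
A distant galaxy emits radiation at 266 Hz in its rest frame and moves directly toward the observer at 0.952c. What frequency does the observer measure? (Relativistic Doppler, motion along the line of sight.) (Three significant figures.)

1700 Hz

Relativistic Doppler (source moving toward): f_obs = f_src · √((1+β)/(1−β)).
With β = 0.952: factor = √(1.952/0.048) = 6.377.
f_obs = 266 × 6.377 = 1700 Hz.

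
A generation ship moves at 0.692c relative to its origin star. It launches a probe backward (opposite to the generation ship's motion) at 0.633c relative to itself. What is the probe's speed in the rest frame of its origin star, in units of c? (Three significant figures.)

In units of c, u = (u' + v)/(1 + u'v) with u' = −0.633 and v = 0.692.
Numerator: −0.633 + 0.692 = 0.059. Denominator: 1 + (−0.633)(0.692) = 0.561964.
u = 0.059/0.561964 = 0.10499, so the speed is 0.105c.

0.105c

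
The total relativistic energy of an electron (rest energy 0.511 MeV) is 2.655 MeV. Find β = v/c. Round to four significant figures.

γ = E/(mc²) = 2.655/0.511 = 5.1957.
β = √(1 − 1/γ²) = √(1 − 0.0370435) = √0.9629565 = 0.9813.

0.9813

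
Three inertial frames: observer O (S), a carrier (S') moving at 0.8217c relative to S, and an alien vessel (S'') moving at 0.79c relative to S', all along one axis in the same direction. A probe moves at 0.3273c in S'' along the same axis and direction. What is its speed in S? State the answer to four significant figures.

0.9884c

Apply u = (u'+v)/(1+u'v) twice. Probe in the carrier frame: (0.3273+0.79)/(1+0.3273·0.79) = 1.1173/1.258567 = 0.88776c.
That velocity, transformed to the rest frame of observer O: (0.88776+0.8217)/(1+0.88776·0.8217) = 1.70946/1.729472392 = 0.98843c.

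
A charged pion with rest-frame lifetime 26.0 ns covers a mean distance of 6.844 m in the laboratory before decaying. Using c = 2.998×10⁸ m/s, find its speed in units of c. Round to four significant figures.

0.6598c

Let x = d/(cτ) = 6.844 m / (2.998×10⁸ m/s × 2.600×10^-8 s) = 0.87802. Since d = βγcτ, x = βγ = β/√(1−β²).
Solving: β² = x²/(1+x²) = 0.770919/1.770919 = 0.435321, so β = 0.6598.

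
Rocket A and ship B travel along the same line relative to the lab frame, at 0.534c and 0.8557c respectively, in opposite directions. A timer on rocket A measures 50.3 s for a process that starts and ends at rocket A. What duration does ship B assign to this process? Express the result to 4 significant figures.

Transform rocket A's velocity into ship B's frame: (0.534 + 0.8557)/(1 + 0.534·0.8557) = 1.3897/1.4569438, so the relative speed is 0.95385c.
At |u| = 0.95385c, γ = (1 − 0.90983)^(−1/2) = 3.3302.
The clock on rocket A records proper time, so ship B measures Δt = γΔτ = 3.3302 × 50.3 = 167.5 s.

167.5 s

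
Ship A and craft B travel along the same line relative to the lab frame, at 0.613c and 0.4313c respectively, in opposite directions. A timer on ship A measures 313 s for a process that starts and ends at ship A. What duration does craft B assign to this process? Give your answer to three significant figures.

555 s

Transform ship A's velocity into craft B's frame: (0.613 + 0.4313)/(1 + 0.613·0.4313) = 1.0443/1.2643869, so the relative speed is 0.82593c.
γ for this relative speed: γ = 1/√(1 − 0.68216) = 1.7738.
Ship A's interval is proper; time dilation gives Δt_B = γΔτ = 1.7738 × 313 s = 555 s.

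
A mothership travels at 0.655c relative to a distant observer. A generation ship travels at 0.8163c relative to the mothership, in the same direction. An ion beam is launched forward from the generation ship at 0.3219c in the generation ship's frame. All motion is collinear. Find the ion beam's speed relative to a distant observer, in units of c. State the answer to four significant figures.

0.9786c

Compose velocities in two stages. Stage 1 (into S'): u₁ = (0.3219+0.8163)/(1+0.3219×0.8163) = 0.90135.
Stage 2 (into S): u = (0.90135+0.655)/(1+0.90135×0.655) = 0.9786, so the speed is 0.9786c.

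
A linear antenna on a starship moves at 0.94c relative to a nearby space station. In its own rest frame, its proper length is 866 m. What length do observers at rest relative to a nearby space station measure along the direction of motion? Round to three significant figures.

Lorentz factor: γ = (1 − 0.8836)^(−1/2) = 2.9311.
Along the direction of motion the measured length is L₀/γ = 866/2.9311 = 295 m.

295 m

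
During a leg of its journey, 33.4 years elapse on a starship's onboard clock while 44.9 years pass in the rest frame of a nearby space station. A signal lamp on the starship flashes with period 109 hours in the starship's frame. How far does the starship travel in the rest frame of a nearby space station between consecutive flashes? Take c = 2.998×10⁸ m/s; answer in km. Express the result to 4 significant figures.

The time-dilation ratio gives γ = 44.9/33.4 = 1.34431.
β = √(1 − 1/γ²) = 0.66832. Lab-frame period = γτ = 1.34431×109 hours = 146.53 hours. Distance = βc × γτ = 0.66832 × 2.998×10⁸ m/s × 527508 s = 1.0569×10^14 m = 1.057×10^11 km.

1.057×10^11 km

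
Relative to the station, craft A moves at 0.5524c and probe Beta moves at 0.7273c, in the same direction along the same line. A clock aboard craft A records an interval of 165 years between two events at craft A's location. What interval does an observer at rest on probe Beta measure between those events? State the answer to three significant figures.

The velocity of craft A relative to probe Beta is (0.5524 − 0.7273)c / (1 − 0.5524×0.7273) = −0.29236c; relative speed 0.29236c.
γ for this relative speed: γ = 1/√(1 − 0.0854744) = 1.0457.
The clock on craft A records proper time, so probe Beta measures Δt = γΔτ = 1.0457 × 165 = 173 years.

173 years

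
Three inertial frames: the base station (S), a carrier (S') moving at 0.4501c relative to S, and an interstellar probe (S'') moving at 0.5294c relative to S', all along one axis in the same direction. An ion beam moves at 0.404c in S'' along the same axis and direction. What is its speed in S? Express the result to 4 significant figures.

First combine the ion beam and interstellar probe (S''→S'): u₁ = (0.404 + 0.5294)/(1 + 0.404×0.5294) = 0.9334/1.2138776 = 0.76894.
Then combine with the carrier (S'→S): u = (0.76894 + 0.4501)/(1 + 0.76894×0.4501) = 1.21904/1.346099894 = 0.90561.

0.9056c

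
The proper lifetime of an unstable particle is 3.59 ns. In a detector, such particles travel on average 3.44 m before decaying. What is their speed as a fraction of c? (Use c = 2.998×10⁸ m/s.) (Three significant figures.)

0.954c

Let x = d/(cτ) = 3.440 m / (2.998×10⁸ m/s × 3.590×10^-9 s) = 3.1962. Since d = βγcτ, x = βγ = β/√(1−β²).
Solving: β² = x²/(1+x²) = 10.2157/11.2157 = 0.910839, so β = 0.954.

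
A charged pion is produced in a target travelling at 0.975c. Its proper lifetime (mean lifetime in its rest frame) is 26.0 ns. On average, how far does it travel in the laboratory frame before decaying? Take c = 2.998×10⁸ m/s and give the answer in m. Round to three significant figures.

Lorentz factor: γ = (1 − 0.950625)^(−1/2) = 4.5004.
Lab-frame lifetime: Δt = γτ = 4.5004 × 26.0 ns = 117.01 ns.
Distance: d = vΔt = 0.975 × 2.998×10⁸ m/s × 1.1701×10^-7 s = 34.2 m.

34.2 m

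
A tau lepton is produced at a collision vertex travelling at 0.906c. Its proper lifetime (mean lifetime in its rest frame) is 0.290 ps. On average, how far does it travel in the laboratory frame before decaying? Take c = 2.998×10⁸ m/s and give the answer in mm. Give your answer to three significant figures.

0.186 mm

Lorentz factor: γ = (1 − 0.820836)^(−1/2) = 2.3625.
Lab-frame lifetime: Δt = γτ = 2.3625 × 0.290 ps = 0.68512 ps.
Distance: d = vΔt = 0.906 × 2.998×10⁸ m/s × 6.8512×10^-13 s = 1.86×10^-4 m = 0.186 mm.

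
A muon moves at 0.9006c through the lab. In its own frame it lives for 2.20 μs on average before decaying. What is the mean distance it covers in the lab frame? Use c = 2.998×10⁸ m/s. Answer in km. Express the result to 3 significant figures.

With β = 0.9006, γ = 1/√(1 − 0.9006²) = 1/√0.18891964 = 2.3007.
Lab-frame lifetime: Δt = γτ = 2.3007 × 2.20 μs = 5.0615 μs.
Distance: d = vΔt = 0.9006 × 2.998×10⁸ m/s × 5.0615×10^-6 s = 1370 m = 1.37 km.

1.37 km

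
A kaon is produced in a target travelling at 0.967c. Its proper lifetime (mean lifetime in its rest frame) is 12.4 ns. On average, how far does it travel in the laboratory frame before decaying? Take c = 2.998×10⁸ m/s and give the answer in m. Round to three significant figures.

14.1 m

γ = 1/√(1 − β²) = 1/√(1 − 0.935089) = 1/√0.064911 = 1/0.254776 = 3.925.
Lab-frame lifetime: Δt = γτ = 3.925 × 12.4 ns = 48.67 ns.
Distance: d = vΔt = 0.967 × 2.998×10⁸ m/s × 4.8670×10^-8 s = 14.1 m.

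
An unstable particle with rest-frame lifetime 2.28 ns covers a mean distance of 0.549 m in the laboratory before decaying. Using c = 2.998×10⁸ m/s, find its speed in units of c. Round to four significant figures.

d = βγcτ ⇒ βγ = d/(cτ) = 0.5490 m / (0.683544 m) = 0.80317.
β = (βγ)/√(1+(βγ)²) = 0.80317/√1.645082 = 0.6262.

0.6262c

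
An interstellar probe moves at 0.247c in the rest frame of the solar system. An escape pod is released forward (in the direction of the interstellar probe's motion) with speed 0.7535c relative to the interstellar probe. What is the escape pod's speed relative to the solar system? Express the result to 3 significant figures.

In units of c, u = (u' + v)/(1 + u'v) with u' = 0.7535 and v = 0.247.
Numerator: 0.7535 + 0.247 = 1.0005. Denominator: 1 + (0.7535)(0.247) = 1.1861145.
u = 1.0005/1.1861145 = 0.84351, so the speed is 0.844c.

0.844c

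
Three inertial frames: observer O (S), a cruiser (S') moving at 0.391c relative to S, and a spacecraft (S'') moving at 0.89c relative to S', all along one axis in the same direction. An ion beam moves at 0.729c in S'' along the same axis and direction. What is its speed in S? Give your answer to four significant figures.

Apply u = (u'+v)/(1+u'v) twice. Ion beam in the cruiser frame: (0.729+0.89)/(1+0.729·0.89) = 1.619/1.64881 = 0.98192c.
That velocity, transformed to the rest frame of observer O: (0.98192+0.391)/(1+0.98192·0.391) = 1.37292/1.38393072 = 0.99204c.

0.9920c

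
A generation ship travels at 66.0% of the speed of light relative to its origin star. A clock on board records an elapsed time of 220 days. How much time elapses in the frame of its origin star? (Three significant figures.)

β² = 0.4356, so γ = 1/√0.5644 = 1.3311.
Time dilation: Δt = γ·Δτ = 1.3311 × 220 = 293 days.

293 days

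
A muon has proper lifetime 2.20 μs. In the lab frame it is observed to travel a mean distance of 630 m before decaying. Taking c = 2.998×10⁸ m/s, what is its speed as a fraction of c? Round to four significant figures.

d = βγcτ ⇒ βγ = d/(cτ) = 630.0 m / (659.56 m) = 0.95518.
β = (βγ)/√(1+(βγ)²) = 0.95518/√1.912369 = 0.6907.

0.6907c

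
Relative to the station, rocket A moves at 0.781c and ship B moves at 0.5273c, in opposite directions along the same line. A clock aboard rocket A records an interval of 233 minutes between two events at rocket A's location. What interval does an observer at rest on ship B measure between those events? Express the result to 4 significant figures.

619.9 minutes

Speed of rocket A in ship B's frame: u = (v_A + v_B)/(1 + v_A v_B/c²) = (0.781 + 0.5273)/(1 + 0.781×0.5273) = 1.3083/1.4118213 = 0.92668; |u| = 0.92668c.
At |u| = 0.92668c, γ = (1 − 0.858736)^(−1/2) = 2.6606.
Rocket A's interval is proper; time dilation gives Δt_B = γΔτ = 2.6606 × 233 minutes = 619.9 minutes.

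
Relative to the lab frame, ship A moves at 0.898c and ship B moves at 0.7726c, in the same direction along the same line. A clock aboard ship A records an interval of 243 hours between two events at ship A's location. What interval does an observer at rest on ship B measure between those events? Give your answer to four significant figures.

266.4 hours

Speed of ship A in ship B's frame: u = (v_A − v_B)/(1 − v_A v_B/c²) = (0.898 − 0.7726)/(1 − 0.898×0.7726) = 0.1254/0.3062052 = 0.40953; |u| = 0.40953c.
γ for this relative speed: γ = 1/√(1 − 0.167715) = 1.0961.
Ship A's interval is proper; time dilation gives Δt_B = γΔτ = 1.0961 × 243 hours = 266.4 hours.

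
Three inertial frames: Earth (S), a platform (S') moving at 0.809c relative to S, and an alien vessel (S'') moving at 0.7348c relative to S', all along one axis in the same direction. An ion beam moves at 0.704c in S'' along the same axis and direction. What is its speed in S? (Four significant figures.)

First combine the ion beam and alien vessel (S''→S'): u₁ = (0.704 + 0.7348)/(1 + 0.704×0.7348) = 1.4388/1.5172992 = 0.94826.
Then combine with the platform (S'→S): u = (0.94826 + 0.809)/(1 + 0.94826×0.809) = 1.75726/1.76714234 = 0.99441.

0.9944c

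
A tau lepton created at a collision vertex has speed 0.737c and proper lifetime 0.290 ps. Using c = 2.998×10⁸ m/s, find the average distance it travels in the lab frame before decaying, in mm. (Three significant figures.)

γ = 1/√(1 − β²) = 1/√(1 − 0.543169) = 1/√0.456831 = 1/0.675893 = 1.4795.
Lab-frame lifetime: Δt = γτ = 1.4795 × 0.290 ps = 0.42905 ps.
Distance: d = vΔt = 0.737 × 2.998×10⁸ m/s × 4.2905×10^-13 s = 9.48×10^-5 m = 0.0948 mm.

0.0948 mm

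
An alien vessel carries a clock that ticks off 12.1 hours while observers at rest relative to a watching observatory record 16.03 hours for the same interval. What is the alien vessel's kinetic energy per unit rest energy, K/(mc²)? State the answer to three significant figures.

The time-dilation ratio gives γ = 16.03/12.1 = 1.32479.
Since K = (γ−1)mc², K/(mc²) = 1.32479 − 1 = 0.325.

0.325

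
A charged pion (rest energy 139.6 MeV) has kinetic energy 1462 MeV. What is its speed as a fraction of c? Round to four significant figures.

γ = 1 + K/(mc²) = 1 + 1462/139.6 = 11.473.
β = √(1 − 1/γ²) = √(1 − 0.00759707) = √0.99240293 = 0.9962.

0.9962c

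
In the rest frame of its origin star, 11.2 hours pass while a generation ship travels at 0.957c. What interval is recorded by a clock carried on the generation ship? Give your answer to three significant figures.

3.25 hours

Lorentz factor: γ = (1 − 0.915849)^(−1/2) = 3.4472.
The generation ship's clock runs slow as seen from its origin star, so Δτ = Δt/γ = 11.2/3.4472 = 3.25 hours.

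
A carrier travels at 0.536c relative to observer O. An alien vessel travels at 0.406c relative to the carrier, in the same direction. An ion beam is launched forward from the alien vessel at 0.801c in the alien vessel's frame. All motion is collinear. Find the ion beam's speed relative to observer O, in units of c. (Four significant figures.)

Compose velocities in two stages. Stage 1 (into S'): u₁ = (0.801+0.406)/(1+0.801×0.406) = 0.9108.
Stage 2 (into S): u = (0.9108+0.536)/(1+0.9108×0.536) = 0.97219, so the speed is 0.9722c.

0.9722c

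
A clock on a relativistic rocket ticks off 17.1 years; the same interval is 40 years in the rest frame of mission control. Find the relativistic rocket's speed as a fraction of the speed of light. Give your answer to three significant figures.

γ = Δt/Δτ = 40/17.1 = 2.3392.
β = √(1 − 1/γ²) = √(1 − 0.182753) = √0.817247 = 0.904.

0.904c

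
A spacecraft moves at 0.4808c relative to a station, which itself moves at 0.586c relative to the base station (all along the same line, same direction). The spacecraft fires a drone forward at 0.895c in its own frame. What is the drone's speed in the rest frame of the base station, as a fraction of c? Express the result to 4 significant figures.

First combine the drone and spacecraft (S''→S'): u₁ = (0.895 + 0.4808)/(1 + 0.895×0.4808) = 1.3758/1.430316 = 0.96189.
Then combine with the station (S'→S): u = (0.96189 + 0.586)/(1 + 0.96189×0.586) = 1.54789/1.56366754 = 0.98991.

0.9899c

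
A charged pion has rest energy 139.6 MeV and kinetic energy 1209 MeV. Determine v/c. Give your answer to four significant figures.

0.9946

K = (γ−1)mc², so γ = 1 + 1209/139.6 = 9.6605.
Then v/c = √(1 − γ⁻²) = √(1 − 0.0107152) = √0.9892848 = 0.9946.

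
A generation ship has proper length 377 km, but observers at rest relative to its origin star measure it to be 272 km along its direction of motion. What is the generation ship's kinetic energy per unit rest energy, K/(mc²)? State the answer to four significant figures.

0.3860

Length contraction gives γ = L₀/L = 377/272 = 1.38603.
K/(mc²) = γ − 1 = 1.38603 − 1 = 0.3860.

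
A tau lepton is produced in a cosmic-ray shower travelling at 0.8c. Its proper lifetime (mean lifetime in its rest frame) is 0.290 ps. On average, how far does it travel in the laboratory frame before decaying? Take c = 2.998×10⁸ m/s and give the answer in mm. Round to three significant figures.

With β = 0.8, γ = 1/√(1 − 0.8²) = 1/√0.36 = 1.6667.
Lab-frame lifetime: Δt = γτ = 1.6667 × 0.290 ps = 0.48334 ps.
Distance: d = vΔt = 0.8 × 2.998×10⁸ m/s × 4.8334×10^-13 s = 1.16×10^-4 m = 0.116 mm.

0.116 mm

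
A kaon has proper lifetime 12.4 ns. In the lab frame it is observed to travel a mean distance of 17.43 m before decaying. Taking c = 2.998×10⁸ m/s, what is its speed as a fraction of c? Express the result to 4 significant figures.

Lab distance = (lab lifetime)·v = γτ·βc, so βγ = d/(cτ) = 17.43/(2.998×10⁸ × 1.240×10^-8) = 4.6886.
With βγ = 4.6886: γ² = 1 + (βγ)² = 22.983, and β = (βγ)/γ = 4.6886/4.79406 = 0.9780.

0.9780c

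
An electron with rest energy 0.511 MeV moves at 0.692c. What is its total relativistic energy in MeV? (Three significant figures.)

Lorentz factor: γ = (1 − 0.478864)^(−1/2) = 1.3852.
Total energy: E = γmc² = 1.3852 × 0.511 MeV = 0.708 MeV.

0.708 MeV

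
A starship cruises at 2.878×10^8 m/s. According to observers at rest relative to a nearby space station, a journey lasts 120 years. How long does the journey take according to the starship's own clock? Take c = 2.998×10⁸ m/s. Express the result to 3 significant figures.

33.6 years

β = v/c = (2.878×10^8 m/s)/(2.998×10⁸ m/s) = 0.959973.
γ = 1/√(1 − β²) = 1/√(1 − 0.9215482) = 1/√0.07845184 = 1/0.280093 = 3.5702.
The starship's clock runs slow as seen from a nearby space station, so Δτ = Δt/γ = 120/3.5702 = 33.6 years.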